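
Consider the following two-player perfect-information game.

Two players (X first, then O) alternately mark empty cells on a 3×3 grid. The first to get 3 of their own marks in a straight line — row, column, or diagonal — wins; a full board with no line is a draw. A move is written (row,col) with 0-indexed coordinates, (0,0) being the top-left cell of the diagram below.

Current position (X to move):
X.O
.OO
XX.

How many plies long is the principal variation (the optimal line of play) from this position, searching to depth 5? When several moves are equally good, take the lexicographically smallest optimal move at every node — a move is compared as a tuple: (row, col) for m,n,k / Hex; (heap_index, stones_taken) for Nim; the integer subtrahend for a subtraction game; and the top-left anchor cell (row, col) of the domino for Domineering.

PV length from [X.O/.OO/XX.]: 1 ply

[X.O/.OO/XX.] X move#1: (0,1):-1/XXO/.OO/XX., (1,0):+1/X.O/XOO/XX.*, (2,2):+1/X.O/.OO/XXX
[X.O/XOO/XX.] end (terminal -1, O#2); searched X.O/.OO/XX. to 5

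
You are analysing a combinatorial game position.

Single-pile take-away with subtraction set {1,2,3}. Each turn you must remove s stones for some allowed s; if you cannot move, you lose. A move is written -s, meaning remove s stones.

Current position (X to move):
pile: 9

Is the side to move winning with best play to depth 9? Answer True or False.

X winning at [9]: True

ply 1, X at 9 | -1=+1→8*; -2=-1→7; -3=-1→6
ply 2, O at 8 | -1=-1→7*; -2=-1→6; -3=-1→5
ply 3, X at 7 | -1=-1→6; -2=-1→5; -3=+1→4*
ply 4, O at 4 | -1=-1→3*; -2=-1→2; -3=-1→1
ply 5, X at 3 | -1=-1→2; -2=-1→1; -3=+1→0*
ply 6: 0 is terminal -1 (O); from 9 depth 9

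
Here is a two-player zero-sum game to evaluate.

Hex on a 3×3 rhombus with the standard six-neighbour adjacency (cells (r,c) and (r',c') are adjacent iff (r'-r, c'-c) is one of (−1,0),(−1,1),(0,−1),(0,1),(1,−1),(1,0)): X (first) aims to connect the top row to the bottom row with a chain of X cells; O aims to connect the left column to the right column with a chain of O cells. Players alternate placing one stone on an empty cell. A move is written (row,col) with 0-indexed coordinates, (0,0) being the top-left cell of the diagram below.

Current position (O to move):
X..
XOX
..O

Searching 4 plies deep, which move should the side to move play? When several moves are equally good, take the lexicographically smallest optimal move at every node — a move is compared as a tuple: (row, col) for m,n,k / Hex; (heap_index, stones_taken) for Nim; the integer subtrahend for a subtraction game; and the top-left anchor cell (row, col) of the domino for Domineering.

[X../XOX/..O] O move#1: (0,1):-1/XO./XOX/..O, (0,2):-1/X.O/XOX/..O, (2,0):+1/X../XOX/O.O*, (2,1):-1/X../XOX/.OO
[X../XOX/O.O] X move#2: (0,1):-1/XX./XOX/O.O*, (0,2):-1/X.X/XOX/O.O, (2,1):-1/X../XOX/OXO
[XX./XOX/O.O] O move#3: (0,2):+1/XXO/XOX/O.O*, (2,1):+1/XX./XOX/OOO
[XXO/XOX/O.O] end (terminal -1, X#4); searched X../XOX/..O to 4

O's best at [X../XOX/..O]: (2,0)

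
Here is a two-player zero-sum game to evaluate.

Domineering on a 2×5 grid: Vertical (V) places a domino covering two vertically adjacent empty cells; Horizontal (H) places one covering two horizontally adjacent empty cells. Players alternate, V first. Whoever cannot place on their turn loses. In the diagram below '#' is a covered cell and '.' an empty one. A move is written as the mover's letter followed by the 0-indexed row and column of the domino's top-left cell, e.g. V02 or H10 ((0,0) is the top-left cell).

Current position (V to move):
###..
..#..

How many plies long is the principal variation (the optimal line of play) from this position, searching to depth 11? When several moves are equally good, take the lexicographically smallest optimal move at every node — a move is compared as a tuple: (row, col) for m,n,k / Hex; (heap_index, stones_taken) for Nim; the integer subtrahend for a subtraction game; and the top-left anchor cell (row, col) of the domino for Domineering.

PV length from [###../..#..]: 3 plies

ply 1, V at ###../..#.. | V03=+1→####./..##.*; V04=+1→###.#/..#.#
ply 2, H at ####./..##. | H10=-1→####./####.*
ply 3, V at ####./####. | V04=+1→#####/#####*
ply 4: #####/##### is terminal -1 (H); from ###../..#.. depth 11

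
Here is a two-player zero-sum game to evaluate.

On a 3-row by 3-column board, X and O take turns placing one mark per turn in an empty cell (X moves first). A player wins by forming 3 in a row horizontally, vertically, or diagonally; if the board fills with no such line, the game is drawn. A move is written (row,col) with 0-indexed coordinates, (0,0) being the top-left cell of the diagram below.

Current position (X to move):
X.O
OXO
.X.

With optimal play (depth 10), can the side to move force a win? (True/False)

[X.O/OXO/.X.] X move#1: (0,1):+1/XXO/OXO/.X.*, (2,0):-1/X.O/OXO/XX., (2,2):+1/X.O/OXO/.XX
[XXO/OXO/.X.] end (terminal -1, O#2); searched X.O/OXO/.X. to 10

X winning at [X.O/OXO/.X.]: True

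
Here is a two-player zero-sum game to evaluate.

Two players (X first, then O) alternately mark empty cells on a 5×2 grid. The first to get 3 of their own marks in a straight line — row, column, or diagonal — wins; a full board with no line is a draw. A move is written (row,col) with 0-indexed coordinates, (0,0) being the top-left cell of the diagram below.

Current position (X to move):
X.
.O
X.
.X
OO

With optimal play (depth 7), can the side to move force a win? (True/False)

ply 1, X at X./.O/X./.X/OO | (0,1)=+0→XX/.O/X./.X/OO; (1,0)=+1→X./XO/X./.X/OO*; (2,1)=+0→X./.O/XX/.X/OO; (3,0)=+0→X./.O/X./XX/OO
ply 2: X./XO/X./.X/OO is terminal -1 (O); from X./.O/X./.X/OO depth 7

X winning at [X./.O/X./.X/OO]: True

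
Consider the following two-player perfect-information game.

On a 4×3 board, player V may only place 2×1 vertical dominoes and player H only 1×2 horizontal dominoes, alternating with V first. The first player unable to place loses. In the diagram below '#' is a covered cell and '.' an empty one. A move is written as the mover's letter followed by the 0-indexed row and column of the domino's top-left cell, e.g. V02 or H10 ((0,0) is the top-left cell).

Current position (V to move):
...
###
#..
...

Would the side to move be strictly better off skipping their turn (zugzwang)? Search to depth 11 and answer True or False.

zugzwang(.../###/#../..., V) = False

ply 1, V at .../###/#../... | V21=+1→.../###/##./.#.*; V22=-1→.../###/#.#/..#
ply 2, H at .../###/##./.#. | H00=-1→##./###/##./.#.*; H01=-1→.##/###/##./.#.
ply 3, V at ##./###/##./.#. | V22=+1→##./###/###/.##*
ply 4: ##./###/###/.## is terminal -1 (H); from .../###/#../... depth 11
pass branch (H moves first from the same position):
  | ply 1, H at .../###/#../... | H00=-1→##./###/#../...; H01=-1→.##/###/#../...; H21=+1→.../###/###/...*; H30=+1→.../###/#../##.; H31=+1→.../###/#../.##
  | ply 2: .../###/###/... is terminal -1 (V); from .../###/#../... depth 11
V moving scores +1; V passing scores -1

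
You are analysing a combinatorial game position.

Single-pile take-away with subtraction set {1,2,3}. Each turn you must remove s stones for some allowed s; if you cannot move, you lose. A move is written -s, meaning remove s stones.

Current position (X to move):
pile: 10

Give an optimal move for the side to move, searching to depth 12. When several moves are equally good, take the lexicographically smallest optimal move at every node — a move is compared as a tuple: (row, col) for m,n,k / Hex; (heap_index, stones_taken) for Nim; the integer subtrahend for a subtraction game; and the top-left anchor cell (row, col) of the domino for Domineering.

X's best at [10]: -2

[10] X move#1: -1:-1/9, -2:+1/8*, -3:-1/7
[8] O move#2: -1:-1/7*, -2:-1/6, -3:-1/5
[7] X move#3: -1:-1/6, -2:-1/5, -3:+1/4*
[4] O move#4: -1:-1/3*, -2:-1/2, -3:-1/1
[3] X move#5: -1:-1/2, -2:-1/1, -3:+1/0*
[0] end (terminal -1, O#6); searched 10 to 12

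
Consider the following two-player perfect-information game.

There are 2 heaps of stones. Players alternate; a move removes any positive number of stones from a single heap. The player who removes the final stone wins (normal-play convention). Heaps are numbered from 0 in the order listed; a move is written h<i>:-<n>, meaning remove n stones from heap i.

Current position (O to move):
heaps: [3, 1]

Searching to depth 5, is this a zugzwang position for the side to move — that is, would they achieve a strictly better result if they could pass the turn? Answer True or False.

[(3,1)] O move#1: h0:-1:-1/(2,1), h0:-2:+1/(1,1)*, h0:-3:-1/(0,1), h1:-1:-1/(3,0)
[(1,1)] X move#2: h0:-1:-1/(0,1)*, h1:-1:-1/(1,0)
[(0,1)] O move#3: h1:-1:+1/(0,0)*
[(0,0)] end (terminal -1, X#4); searched (3,1) to 5
if O skipped the turn, X would face:
~ [(3,1)] X move#1: h0:-1:-1/(2,1), h0:-2:+1/(1,1)*, h0:-3:-1/(0,1), h1:-1:-1/(3,0)
~ [(1,1)] O move#2: h0:-1:-1/(0,1)*, h1:-1:-1/(1,0)
~ [(0,1)] X move#3: h1:-1:+1/(0,0)*
~ [(0,0)] end (terminal -1, O#4); searched (3,1) to 5
compare (O): move=+1 vs pass=-1

zugzwang((3,1), O) = False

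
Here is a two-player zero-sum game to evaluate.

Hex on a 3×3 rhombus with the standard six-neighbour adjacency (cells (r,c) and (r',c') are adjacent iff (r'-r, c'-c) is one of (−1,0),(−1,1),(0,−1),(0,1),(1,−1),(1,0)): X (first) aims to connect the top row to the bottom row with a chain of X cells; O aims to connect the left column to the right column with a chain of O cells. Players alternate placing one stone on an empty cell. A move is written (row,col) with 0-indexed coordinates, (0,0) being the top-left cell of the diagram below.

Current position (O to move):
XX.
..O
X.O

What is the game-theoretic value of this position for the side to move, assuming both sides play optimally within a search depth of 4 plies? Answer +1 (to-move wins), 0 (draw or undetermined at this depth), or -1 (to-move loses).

p1 O@[XX./..O/X.O]: (0,2)[XXO/..O/X.O]-1* (1,0)[XX./O.O/X.O]-1 (1,1)[XX./.OO/X.O]-1 (2,1)[XX./..O/XOO]-1
p2 X@[XXO/..O/X.O]: (1,0)[XXO/X.O/X.O]+1* (1,1)[XXO/.XO/X.O]+1 (2,1)[XXO/..O/XXO]+1
p3 O@[XXO/X.O/X.O] terminal -1; root [XX./..O/X.O] d4

value(XX./..O/X.O, O) = -1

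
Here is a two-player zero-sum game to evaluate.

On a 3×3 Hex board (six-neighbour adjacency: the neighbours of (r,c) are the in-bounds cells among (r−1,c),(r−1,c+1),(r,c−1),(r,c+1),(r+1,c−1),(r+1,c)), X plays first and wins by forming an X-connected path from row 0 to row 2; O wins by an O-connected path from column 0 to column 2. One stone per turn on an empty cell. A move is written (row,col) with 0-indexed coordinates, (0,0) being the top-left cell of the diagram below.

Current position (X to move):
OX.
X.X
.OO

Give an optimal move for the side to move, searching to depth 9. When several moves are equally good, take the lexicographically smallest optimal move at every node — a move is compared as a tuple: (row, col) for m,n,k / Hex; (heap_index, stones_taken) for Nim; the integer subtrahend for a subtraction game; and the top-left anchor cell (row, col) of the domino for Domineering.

p1 X@[OX./X.X/.OO]: (0,2)[OXX/X.X/.OO]-1 (1,1)[OX./XXX/.OO]-1 (2,0)[OX./X.X/XOO]+1*
p2 O@[OX./X.X/XOO] terminal -1; root [OX./X.X/.OO] d9

X's best at [OX./X.X/.OO]: (2,0)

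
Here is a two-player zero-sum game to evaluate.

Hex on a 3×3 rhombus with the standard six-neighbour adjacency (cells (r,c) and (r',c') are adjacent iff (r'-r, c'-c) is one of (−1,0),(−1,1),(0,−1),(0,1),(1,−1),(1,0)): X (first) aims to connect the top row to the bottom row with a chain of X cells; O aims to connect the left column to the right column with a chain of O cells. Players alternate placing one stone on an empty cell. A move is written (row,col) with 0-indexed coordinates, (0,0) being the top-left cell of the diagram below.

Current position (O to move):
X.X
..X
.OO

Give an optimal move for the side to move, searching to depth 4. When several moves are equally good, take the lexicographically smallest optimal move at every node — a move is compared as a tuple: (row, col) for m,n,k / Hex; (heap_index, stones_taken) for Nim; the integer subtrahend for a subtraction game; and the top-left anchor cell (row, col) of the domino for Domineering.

O's best at [X.X/..X/.OO]: (1,0)

ply 1, O at X.X/..X/.OO | (0,1)=-1→XOX/..X/.OO; (1,0)=+1→X.X/O.X/.OO*; (1,1)=+1→X.X/.OX/.OO; (2,0)=+1→X.X/..X/OOO
ply 2, X at X.X/O.X/.OO | (0,1)=-1→XXX/O.X/.OO*; (1,1)=-1→X.X/OXX/.OO; (2,0)=-1→X.X/O.X/XOO
ply 3, O at XXX/O.X/.OO | (1,1)=+1→XXX/OOX/.OO*; (2,0)=+1→XXX/O.X/OOO
ply 4: XXX/OOX/.OO is terminal -1 (X); from X.X/..X/.OO depth 4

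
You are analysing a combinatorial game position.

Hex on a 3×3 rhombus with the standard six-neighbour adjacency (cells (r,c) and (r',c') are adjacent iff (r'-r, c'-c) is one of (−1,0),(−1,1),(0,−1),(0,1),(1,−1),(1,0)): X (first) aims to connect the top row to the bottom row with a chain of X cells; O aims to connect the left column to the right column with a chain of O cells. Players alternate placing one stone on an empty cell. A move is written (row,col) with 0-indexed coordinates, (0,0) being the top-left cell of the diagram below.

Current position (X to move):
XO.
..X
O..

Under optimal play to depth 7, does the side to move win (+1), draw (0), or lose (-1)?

value(XO./..X/O.., X) = +1

ply 1, X at XO./..X/O.. | (0,2)=+1→XOX/..X/O..*; (1,0)=+1→XO./X.X/O..; (1,1)=+1→XO./.XX/O..; (2,1)=-1→XO./..X/OX.; (2,2)=-1→XO./..X/O.X
ply 2, O at XOX/..X/O.. | (1,0)=-1→XOX/O.X/O..*; (1,1)=-1→XOX/.OX/O..; (2,1)=-1→XOX/..X/OO.; (2,2)=-1→XOX/..X/O.O
ply 3, X at XOX/O.X/O.. | (1,1)=+1→XOX/OXX/O..*; (2,1)=+1→XOX/O.X/OX.; (2,2)=+1→XOX/O.X/O.X
ply 4, O at XOX/OXX/O.. | (2,1)=-1→XOX/OXX/OO.*; (2,2)=-1→XOX/OXX/O.O
ply 5, X at XOX/OXX/OO. | (2,2)=+1→XOX/OXX/OOX*
ply 6: XOX/OXX/OOX is terminal -1 (O); from XO./..X/O.. depth 7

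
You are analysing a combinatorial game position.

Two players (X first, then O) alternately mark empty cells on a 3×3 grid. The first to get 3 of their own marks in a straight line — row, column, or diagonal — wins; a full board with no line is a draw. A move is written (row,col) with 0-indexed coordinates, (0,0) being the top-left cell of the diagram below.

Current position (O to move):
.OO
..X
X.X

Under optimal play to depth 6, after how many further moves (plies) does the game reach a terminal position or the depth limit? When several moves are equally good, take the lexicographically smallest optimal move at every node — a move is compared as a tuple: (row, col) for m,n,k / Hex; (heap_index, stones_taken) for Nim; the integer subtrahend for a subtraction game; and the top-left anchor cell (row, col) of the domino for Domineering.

PV length from [.OO/..X/X.X]: 1 ply

p1 O@[.OO/..X/X.X]: (0,0)[OOO/..X/X.X]+1* (1,0)[.OO/O.X/X.X]-1 (1,1)[.OO/.OX/X.X]-1 (2,1)[.OO/..X/XOX]+1
p2 X@[OOO/..X/X.X] terminal -1; root [.OO/..X/X.X] d6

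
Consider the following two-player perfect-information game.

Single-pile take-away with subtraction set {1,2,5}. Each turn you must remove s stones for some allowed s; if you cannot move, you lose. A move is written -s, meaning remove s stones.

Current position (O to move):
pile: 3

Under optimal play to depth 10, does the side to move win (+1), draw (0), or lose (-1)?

value(3, O) = -1

ply 1, O at 3 | -1=-1→2*; -2=-1→1
ply 2, X at 2 | -1=-1→1; -2=+1→0*
ply 3: 0 is terminal -1 (O); from 3 depth 10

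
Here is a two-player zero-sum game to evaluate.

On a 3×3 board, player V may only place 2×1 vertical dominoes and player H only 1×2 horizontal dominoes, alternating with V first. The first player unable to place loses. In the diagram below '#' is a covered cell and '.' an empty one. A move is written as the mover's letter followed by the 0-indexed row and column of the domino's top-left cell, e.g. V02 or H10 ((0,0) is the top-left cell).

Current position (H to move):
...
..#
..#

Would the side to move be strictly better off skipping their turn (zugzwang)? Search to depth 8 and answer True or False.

zugzwang(.../..#/..#, H) = False

[.../..#/..#] H move#1: H00:-1/##./..#/..#, H01:-1/.##/..#/..#, H10:+1/.../###/..#*, H20:-1/.../..#/###
[.../###/..#] end (terminal -1, V#2); searched .../..#/..# to 8
if H skipped the turn, V would face:
~ [.../..#/..#] V move#1: V00:+1/#../#.#/..#*, V01:+1/.#./.##/..#, V10:+1/.../#.#/#.#, V11:+1/.../.##/.##
~ [#../#.#/..#] H move#2: H01:-1/###/#.#/..#*, H20:-1/#../#.#/###
~ [###/#.#/..#] V move#3: V11:+1/###/###/.##*
~ [###/###/.##] end (terminal -1, H#4); searched .../..#/..# to 8
compare (H): move=+1 vs pass=-1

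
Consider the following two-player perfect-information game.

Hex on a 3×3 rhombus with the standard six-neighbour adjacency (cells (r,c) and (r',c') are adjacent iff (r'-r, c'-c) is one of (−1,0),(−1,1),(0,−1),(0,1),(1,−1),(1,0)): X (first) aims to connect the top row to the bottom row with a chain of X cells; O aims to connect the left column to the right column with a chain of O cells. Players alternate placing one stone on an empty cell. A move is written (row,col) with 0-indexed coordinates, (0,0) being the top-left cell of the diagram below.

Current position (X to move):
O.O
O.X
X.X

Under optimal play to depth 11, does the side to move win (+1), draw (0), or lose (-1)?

value(O.O/O.X/X.X, X) = -1

ply 1, X at O.O/O.X/X.X | (0,1)=-1→OXO/O.X/X.X*; (1,1)=-1→O.O/OXX/X.X; (2,1)=-1→O.O/O.X/XXX
ply 2, O at OXO/O.X/X.X | (1,1)=+1→OXO/OOX/X.X*; (2,1)=-1→OXO/O.X/XOX
ply 3: OXO/OOX/X.X is terminal -1 (X); from O.O/O.X/X.X depth 11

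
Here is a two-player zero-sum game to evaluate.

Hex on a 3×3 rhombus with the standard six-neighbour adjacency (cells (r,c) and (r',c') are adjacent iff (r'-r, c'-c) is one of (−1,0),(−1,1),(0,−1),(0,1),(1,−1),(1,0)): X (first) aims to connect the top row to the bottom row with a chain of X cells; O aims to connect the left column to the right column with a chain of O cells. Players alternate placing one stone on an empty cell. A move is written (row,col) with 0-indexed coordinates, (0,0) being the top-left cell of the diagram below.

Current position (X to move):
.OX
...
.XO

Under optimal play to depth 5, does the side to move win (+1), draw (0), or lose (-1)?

value(.OX/.../.XO, X) = +1

p1 X@[.OX/.../.XO]: (0,0)[XOX/.../.XO]+1* (1,0)[.OX/X../.XO]+1 (1,1)[.OX/.X./.XO]+1 (1,2)[.OX/..X/.XO]+1 (2,0)[.OX/.../XXO]+1
p2 O@[XOX/.../.XO]: (1,0)[XOX/O../.XO]-1* (1,1)[XOX/.O./.XO]-1 (1,2)[XOX/..O/.XO]-1 (2,0)[XOX/.../OXO]-1
p3 X@[XOX/O../.XO]: (1,1)[XOX/OX./.XO]+1* (1,2)[XOX/O.X/.XO]+1 (2,0)[XOX/O../XXO]+1
p4 O@[XOX/OX./.XO] terminal -1; root [.OX/.../.XO] d5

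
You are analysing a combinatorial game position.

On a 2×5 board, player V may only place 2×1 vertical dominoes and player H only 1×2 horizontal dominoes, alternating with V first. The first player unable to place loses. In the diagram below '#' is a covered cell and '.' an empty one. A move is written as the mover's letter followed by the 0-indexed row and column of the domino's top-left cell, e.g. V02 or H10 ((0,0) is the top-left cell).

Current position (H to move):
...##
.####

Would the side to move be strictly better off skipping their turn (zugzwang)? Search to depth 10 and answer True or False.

[...##/.####] H move#1: H00:+1/##.##/.####*, H01:-1/.####/.####
[##.##/.####] end (terminal -1, V#2); searched ...##/.#### to 10
if H skipped the turn, V would face:
~ [...##/.####] V move#1: V00:-1/#..##/#####*
~ [#..##/#####] H move#2: H01:+1/#####/#####*
~ [#####/#####] end (terminal -1, V#3); searched ...##/.#### to 10
compare (H): move=+1 vs pass=+1

zugzwang(...##/.####, H) = False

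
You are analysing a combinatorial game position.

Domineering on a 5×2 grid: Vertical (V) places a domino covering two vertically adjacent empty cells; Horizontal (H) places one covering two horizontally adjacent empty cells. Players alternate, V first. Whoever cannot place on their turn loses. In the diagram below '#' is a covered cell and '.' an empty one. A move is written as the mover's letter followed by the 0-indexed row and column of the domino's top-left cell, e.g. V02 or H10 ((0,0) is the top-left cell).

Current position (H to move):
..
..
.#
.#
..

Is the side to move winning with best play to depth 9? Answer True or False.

p1 H@[../../.#/.#/..]: H00[##/../.#/.#/..]+1* H10[../##/.#/.#/..]+1 H40[../../.#/.#/##]-1
p2 V@[##/../.#/.#/..]: V10[##/#./##/.#/..]-1* V20[##/../##/##/..]-1 V30[##/../.#/##/#.]-1
p3 H@[##/#./##/.#/..]: H40[##/#./##/.#/##]+1*
p4 V@[##/#./##/.#/##] terminal -1; root [../../.#/.#/..] d9

H winning at [../../.#/.#/..]: True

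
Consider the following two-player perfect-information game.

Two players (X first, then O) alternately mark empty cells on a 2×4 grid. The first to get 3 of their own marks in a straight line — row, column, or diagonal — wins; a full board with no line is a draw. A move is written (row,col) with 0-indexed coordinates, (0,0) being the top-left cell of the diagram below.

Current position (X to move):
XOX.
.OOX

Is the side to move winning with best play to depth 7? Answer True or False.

ply 1, X at XOX./.OOX | (0,3)=-1→XOXX/.OOX; (1,0)=+0→XOX./XOOX*
ply 2, O at XOX./XOOX | (0,3)=+0→XOXO/XOOX*
ply 3: XOXO/XOOX is terminal +0 (X); from XOX./.OOX depth 7

X winning at [XOX./.OOX]: False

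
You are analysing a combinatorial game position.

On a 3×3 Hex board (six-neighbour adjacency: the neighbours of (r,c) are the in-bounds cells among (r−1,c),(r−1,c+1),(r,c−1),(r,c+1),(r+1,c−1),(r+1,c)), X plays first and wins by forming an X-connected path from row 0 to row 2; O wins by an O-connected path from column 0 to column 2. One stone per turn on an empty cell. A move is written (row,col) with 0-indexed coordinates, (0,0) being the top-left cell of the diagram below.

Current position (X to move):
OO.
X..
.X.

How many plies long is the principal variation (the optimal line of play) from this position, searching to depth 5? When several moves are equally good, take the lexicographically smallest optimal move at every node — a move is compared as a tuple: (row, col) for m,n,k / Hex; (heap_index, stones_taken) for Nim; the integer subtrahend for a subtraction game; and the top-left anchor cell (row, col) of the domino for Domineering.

PV length from [OO./X../.X.]: 3 plies

ply 1, X at OO./X../.X. | (0,2)=+1→OOX/X../.X.*; (1,1)=-1→OO./XX./.X.; (1,2)=-1→OO./X.X/.X.; (2,0)=-1→OO./X../XX.; (2,2)=-1→OO./X../.XX
ply 2, O at OOX/X../.X. | (1,1)=-1→OOX/XO./.X.*; (1,2)=-1→OOX/X.O/.X.; (2,0)=-1→OOX/X../OX.; (2,2)=-1→OOX/X../.XO
ply 3, X at OOX/XO./.X. | (1,2)=+1→OOX/XOX/.X.*; (2,0)=-1→OOX/XO./XX.; (2,2)=-1→OOX/XO./.XX
ply 4: OOX/XOX/.X. is terminal -1 (O); from OO./X../.X. depth 5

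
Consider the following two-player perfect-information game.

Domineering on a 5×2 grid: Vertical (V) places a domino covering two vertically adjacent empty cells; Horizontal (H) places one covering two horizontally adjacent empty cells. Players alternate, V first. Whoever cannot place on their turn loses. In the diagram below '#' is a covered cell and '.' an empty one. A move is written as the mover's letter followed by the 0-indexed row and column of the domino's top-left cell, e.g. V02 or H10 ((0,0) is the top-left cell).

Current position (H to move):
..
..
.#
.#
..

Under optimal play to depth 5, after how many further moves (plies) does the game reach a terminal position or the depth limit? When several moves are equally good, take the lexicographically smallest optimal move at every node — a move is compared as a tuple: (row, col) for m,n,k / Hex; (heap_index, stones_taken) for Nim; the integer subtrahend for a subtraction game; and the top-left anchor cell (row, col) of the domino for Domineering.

PV length from [../../.#/.#/..]: 3 plies

p1 H@[../../.#/.#/..]: H00[##/../.#/.#/..]+1* H10[../##/.#/.#/..]+1 H40[../../.#/.#/##]-1
p2 V@[##/../.#/.#/..]: V10[##/#./##/.#/..]-1* V20[##/../##/##/..]-1 V30[##/../.#/##/#.]-1
p3 H@[##/#./##/.#/..]: H40[##/#./##/.#/##]+1*
p4 V@[##/#./##/.#/##] terminal -1; root [../../.#/.#/..] d5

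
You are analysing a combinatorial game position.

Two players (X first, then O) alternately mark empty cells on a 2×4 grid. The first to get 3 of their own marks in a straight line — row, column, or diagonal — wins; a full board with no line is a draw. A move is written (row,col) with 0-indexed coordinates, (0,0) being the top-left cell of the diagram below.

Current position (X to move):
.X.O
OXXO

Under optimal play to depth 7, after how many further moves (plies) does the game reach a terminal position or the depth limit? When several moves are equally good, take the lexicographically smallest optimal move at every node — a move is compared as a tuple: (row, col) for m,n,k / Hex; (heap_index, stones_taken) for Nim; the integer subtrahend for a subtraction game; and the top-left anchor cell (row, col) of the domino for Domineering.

p1 X@[.X.O/OXXO]: (0,0)[XX.O/OXXO]+0* (0,2)[.XXO/OXXO]+0
p2 O@[XX.O/OXXO]: (0,2)[XXOO/OXXO]+0*
p3 X@[XXOO/OXXO] terminal +0; root [.X.O/OXXO] d7

PV length from [.X.O/OXXO]: 2 plies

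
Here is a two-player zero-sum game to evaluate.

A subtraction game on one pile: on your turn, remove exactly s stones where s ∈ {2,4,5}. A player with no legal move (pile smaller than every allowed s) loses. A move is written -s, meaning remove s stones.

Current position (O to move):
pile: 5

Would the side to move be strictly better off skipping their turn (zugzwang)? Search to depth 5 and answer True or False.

zugzwang(5, O) = False

p1 O@[5]: -2[3]-1 -4[1]+1* -5[0]+1
p2 X@[1] terminal -1; root [5] d5
pass branch (X moves first from the same position):
  | p1 X@[5]: -2[3]-1 -4[1]+1* -5[0]+1
  | p2 O@[1] terminal -1; root [5] d5
O moving scores +1; O passing scores -1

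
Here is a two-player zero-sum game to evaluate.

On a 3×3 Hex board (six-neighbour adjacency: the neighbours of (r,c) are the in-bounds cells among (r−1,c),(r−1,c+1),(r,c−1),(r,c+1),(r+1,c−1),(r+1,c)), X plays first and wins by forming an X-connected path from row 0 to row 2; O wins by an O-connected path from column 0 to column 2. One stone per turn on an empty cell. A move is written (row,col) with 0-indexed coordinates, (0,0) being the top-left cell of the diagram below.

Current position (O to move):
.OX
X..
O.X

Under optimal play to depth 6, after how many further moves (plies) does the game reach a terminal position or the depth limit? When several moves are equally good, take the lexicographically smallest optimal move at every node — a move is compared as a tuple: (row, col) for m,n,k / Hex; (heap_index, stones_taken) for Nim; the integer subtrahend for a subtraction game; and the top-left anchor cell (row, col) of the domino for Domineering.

PV length from [.OX/X../O.X]: 3 plies

ply 1, O at .OX/X../O.X | (0,0)=-1→OOX/X../O.X; (1,1)=-1→.OX/XO./O.X; (1,2)=+1→.OX/X.O/O.X*; (2,1)=-1→.OX/X../OOX
ply 2, X at .OX/X.O/O.X | (0,0)=-1→XOX/X.O/O.X*; (1,1)=-1→.OX/XXO/O.X; (2,1)=-1→.OX/X.O/OXX
ply 3, O at XOX/X.O/O.X | (1,1)=+1→XOX/XOO/O.X*; (2,1)=+1→XOX/X.O/OOX
ply 4: XOX/XOO/O.X is terminal -1 (X); from .OX/X../O.X depth 6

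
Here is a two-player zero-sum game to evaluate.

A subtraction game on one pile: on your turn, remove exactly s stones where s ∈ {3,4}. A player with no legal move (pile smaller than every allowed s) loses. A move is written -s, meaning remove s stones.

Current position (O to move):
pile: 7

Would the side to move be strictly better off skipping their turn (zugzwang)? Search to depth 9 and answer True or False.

zugzwang(7, O) = True

p1 O@[7]: -3[4]-1* -4[3]-1
p2 X@[4]: -3[1]+1* -4[0]+1
p3 O@[1] terminal -1; root [7] d9
if O skipped the turn, X would face:
~ p1 X@[7]: -3[4]-1* -4[3]-1
~ p2 O@[4]: -3[1]+1* -4[0]+1
~ p3 X@[1] terminal -1; root [7] d9
compare (O): move=-1 vs pass=+1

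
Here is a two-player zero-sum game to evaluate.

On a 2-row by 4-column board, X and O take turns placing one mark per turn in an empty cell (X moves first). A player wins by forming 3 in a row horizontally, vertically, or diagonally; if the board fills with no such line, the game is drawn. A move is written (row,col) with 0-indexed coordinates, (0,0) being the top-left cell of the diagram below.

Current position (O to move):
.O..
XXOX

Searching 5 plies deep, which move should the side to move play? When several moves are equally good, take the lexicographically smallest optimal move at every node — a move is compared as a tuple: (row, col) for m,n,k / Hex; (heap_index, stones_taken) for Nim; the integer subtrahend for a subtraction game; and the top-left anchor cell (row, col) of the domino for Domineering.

O's best at [.O../XXOX]: (0,2)

ply 1, O at .O../XXOX | (0,0)=+0→OO../XXOX; (0,2)=+1→.OO./XXOX*; (0,3)=+0→.O.O/XXOX
ply 2, X at .OO./XXOX | (0,0)=-1→XOO./XXOX*; (0,3)=-1→.OOX/XXOX
ply 3, O at XOO./XXOX | (0,3)=+1→XOOO/XXOX*
ply 4: XOOO/XXOX is terminal -1 (X); from .O../XXOX depth 5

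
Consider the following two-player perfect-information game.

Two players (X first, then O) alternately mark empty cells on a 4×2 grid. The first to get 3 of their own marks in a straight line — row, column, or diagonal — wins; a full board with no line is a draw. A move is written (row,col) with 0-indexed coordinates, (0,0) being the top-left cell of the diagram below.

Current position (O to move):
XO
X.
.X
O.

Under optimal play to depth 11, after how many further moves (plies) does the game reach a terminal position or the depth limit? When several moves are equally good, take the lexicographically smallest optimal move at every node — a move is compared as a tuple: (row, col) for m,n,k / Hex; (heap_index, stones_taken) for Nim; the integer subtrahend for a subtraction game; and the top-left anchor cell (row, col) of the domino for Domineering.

ply 1, O at XO/X./.X/O. | (1,1)=-1→XO/XO/.X/O.; (2,0)=+0→XO/X./OX/O.*; (3,1)=-1→XO/X./.X/OO
ply 2, X at XO/X./OX/O. | (1,1)=+0→XO/XX/OX/O.*; (3,1)=+0→XO/X./OX/OX
ply 3, O at XO/XX/OX/O. | (3,1)=+0→XO/XX/OX/OO*
ply 4: XO/XX/OX/OO is terminal +0 (X); from XO/X./.X/O. depth 11

PV length from [XO/X./.X/O.]: 3 plies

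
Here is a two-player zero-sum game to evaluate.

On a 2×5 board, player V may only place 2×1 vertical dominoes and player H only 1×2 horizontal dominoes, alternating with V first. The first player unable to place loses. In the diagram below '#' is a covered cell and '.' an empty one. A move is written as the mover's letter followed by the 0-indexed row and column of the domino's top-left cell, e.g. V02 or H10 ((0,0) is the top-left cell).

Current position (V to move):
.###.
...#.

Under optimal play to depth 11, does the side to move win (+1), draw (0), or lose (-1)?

value(.###./...#., V) = +1

[.###./...#.] V move#1: V00:+1/####./#..#.*, V04:-1/.####/...##
[####./#..#.] H move#2: H11:-1/####./####.*
[####./####.] V move#3: V04:+1/#####/#####*
[#####/#####] end (terminal -1, H#4); searched .###./...#. to 11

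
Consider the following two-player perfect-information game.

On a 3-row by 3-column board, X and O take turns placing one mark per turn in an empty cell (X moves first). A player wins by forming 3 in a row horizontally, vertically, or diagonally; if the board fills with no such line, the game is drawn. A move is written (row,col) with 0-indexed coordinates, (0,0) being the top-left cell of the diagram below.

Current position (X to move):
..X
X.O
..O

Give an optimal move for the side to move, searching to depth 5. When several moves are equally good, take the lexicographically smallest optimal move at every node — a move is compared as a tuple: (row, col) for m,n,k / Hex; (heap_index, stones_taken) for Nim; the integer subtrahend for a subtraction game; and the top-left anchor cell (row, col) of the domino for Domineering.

X's best at [..X/X.O/..O]: (0,0)

[..X/X.O/..O] X move#1: (0,0):+1/X.X/X.O/..O*, (0,1):+1/.XX/X.O/..O, (1,1):+0/..X/XXO/..O, (2,0):+1/..X/X.O/X.O, (2,1):+1/..X/X.O/.XO
[X.X/X.O/..O] O move#2: (0,1):-1/XOX/X.O/..O*, (1,1):-1/X.X/XOO/..O, (2,0):-1/X.X/X.O/O.O, (2,1):-1/X.X/X.O/.OO
[XOX/X.O/..O] X move#3: (1,1):+0/XOX/XXO/..O, (2,0):+1/XOX/X.O/X.O*, (2,1):+0/XOX/X.O/.XO
[XOX/X.O/X.O] end (terminal -1, O#4); searched ..X/X.O/..O to 5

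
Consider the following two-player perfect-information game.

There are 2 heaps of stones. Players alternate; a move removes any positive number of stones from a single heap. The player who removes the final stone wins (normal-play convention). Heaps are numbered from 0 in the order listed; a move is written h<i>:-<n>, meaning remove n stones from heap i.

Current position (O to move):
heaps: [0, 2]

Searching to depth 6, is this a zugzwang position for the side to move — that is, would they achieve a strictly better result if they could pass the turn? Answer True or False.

zugzwang((0,2), O) = False

[(0,2)] O move#1: h1:-1:-1/(0,1), h1:-2:+1/(0,0)*
[(0,0)] end (terminal -1, X#2); searched (0,2) to 6
suppose O passes — search the same position with X to move:
pass> [(0,2)] X move#1: h1:-1:-1/(0,1), h1:-2:+1/(0,0)*
pass> [(0,0)] end (terminal -1, O#2); searched (0,2) to 6
for O: play +1, pass -1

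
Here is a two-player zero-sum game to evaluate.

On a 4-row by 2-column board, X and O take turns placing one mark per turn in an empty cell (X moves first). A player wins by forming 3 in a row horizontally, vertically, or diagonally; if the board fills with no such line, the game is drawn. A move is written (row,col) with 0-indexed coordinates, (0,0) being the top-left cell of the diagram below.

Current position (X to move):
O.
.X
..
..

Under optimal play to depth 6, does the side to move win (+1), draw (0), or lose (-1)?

value(O./.X/../.., X) = +1

p1 X@[O./.X/../..]: (0,1)[OX/.X/../..]+0 (1,0)[O./XX/../..]+0 (2,0)[O./.X/X./..]+0 (2,1)[O./.X/.X/..]+1* (3,0)[O./.X/../X.]+0 (3,1)[O./.X/../.X]+0
p2 O@[O./.X/.X/..]: (0,1)[OO/.X/.X/..]-1* (1,0)[O./OX/.X/..]-1 (2,0)[O./.X/OX/..]-1 (3,0)[O./.X/.X/O.]-1 (3,1)[O./.X/.X/.O]-1
p3 X@[OO/.X/.X/..]: (1,0)[OO/XX/.X/..]+0 (2,0)[OO/.X/XX/..]+0 (3,0)[OO/.X/.X/X.]+0 (3,1)[OO/.X/.X/.X]+1*
p4 O@[OO/.X/.X/.X] terminal -1; root [O./.X/../..] d6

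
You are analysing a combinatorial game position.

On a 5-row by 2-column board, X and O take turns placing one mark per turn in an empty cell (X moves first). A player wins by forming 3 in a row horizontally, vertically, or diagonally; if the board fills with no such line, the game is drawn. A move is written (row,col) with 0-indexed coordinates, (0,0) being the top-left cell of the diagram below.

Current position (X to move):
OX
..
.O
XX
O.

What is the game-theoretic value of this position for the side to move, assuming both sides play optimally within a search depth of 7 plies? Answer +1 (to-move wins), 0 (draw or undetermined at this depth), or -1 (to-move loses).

ply 1, X at OX/../.O/XX/O. | (1,0)=+0→OX/X./.O/XX/O.*; (1,1)=+0→OX/.X/.O/XX/O.; (2,0)=+0→OX/../XO/XX/O.; (4,1)=+0→OX/../.O/XX/OX
ply 2, O at OX/X./.O/XX/O. | (1,1)=-1→OX/XO/.O/XX/O.; (2,0)=+0→OX/X./OO/XX/O.*; (4,1)=-1→OX/X./.O/XX/OO
ply 3, X at OX/X./OO/XX/O. | (1,1)=+0→OX/XX/OO/XX/O.*; (4,1)=+0→OX/X./OO/XX/OX
ply 4, O at OX/XX/OO/XX/O. | (4,1)=+0→OX/XX/OO/XX/OO*
ply 5: OX/XX/OO/XX/OO is terminal +0 (X); from OX/../.O/XX/O. depth 7

value(OX/../.O/XX/O., X) = 0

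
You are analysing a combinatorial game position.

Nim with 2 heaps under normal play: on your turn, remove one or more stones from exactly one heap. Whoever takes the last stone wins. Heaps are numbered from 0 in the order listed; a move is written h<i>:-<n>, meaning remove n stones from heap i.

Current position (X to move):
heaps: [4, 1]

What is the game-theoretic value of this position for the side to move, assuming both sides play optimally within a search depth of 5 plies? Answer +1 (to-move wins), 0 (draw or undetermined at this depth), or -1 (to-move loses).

p1 X@[(4,1)]: h0:-1[(3,1)]-1 h0:-2[(2,1)]-1 h0:-3[(1,1)]+1* h0:-4[(0,1)]-1 h1:-1[(4,0)]-1
p2 O@[(1,1)]: h0:-1[(0,1)]-1* h1:-1[(1,0)]-1
p3 X@[(0,1)]: h1:-1[(0,0)]+1*
p4 O@[(0,0)] terminal -1; root [(4,1)] d5

value((4,1), X) = +1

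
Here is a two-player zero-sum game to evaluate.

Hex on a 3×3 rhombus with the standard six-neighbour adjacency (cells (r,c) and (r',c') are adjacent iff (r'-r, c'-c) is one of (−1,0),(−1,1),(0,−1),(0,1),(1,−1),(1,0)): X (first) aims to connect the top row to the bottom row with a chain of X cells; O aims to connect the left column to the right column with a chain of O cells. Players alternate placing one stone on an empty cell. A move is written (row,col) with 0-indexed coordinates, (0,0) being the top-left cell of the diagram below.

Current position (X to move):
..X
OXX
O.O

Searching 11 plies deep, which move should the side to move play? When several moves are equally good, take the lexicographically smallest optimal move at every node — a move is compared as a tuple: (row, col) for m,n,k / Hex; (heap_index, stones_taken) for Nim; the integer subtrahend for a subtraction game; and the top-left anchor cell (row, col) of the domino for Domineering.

ply 1, X at ..X/OXX/O.O | (0,0)=-1→X.X/OXX/O.O; (0,1)=-1→.XX/OXX/O.O; (2,1)=+1→..X/OXX/OXO*
ply 2: ..X/OXX/OXO is terminal -1 (O); from ..X/OXX/O.O depth 11

X's best at [..X/OXX/O.O]: (2,1)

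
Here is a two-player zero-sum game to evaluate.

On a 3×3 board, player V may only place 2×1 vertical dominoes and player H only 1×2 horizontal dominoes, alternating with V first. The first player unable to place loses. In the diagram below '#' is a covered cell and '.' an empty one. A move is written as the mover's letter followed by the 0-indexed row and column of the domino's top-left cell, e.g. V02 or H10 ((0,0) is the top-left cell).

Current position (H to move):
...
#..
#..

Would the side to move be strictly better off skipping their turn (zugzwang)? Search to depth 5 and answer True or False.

zugzwang(.../#../#.., H) = False

p1 H@[.../#../#..]: H00[##./#../#..]-1 H01[.##/#../#..]-1 H11[.../###/#..]+1* H21[.../#../###]-1
p2 V@[.../###/#..] terminal -1; root [.../#../#..] d5
suppose H passes — search the same position with V to move:
pass> p1 V@[.../#../#..]: V01[.#./##./#..]+1* V02[..#/#.#/#..]+1 V11[.../##./##.]+1 V12[.../#.#/#.#]+1
pass> p2 H@[.#./##./#..]: H21[.#./##./###]-1*
pass> p3 V@[.#./##./###]: V02[.##/###/###]+1*
pass> p4 H@[.##/###/###] terminal -1; root [.../#../#..] d5
for H: play +1, pass -1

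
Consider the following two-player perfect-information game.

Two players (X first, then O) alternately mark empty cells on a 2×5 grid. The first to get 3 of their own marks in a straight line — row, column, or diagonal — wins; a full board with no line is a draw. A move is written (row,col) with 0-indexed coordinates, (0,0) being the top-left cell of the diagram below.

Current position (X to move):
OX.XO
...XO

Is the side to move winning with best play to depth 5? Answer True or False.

ply 1, X at OX.XO/...XO | (0,2)=+1→OXXXO/...XO*; (1,0)=+0→OX.XO/X..XO; (1,1)=+1→OX.XO/.X.XO; (1,2)=+1→OX.XO/..XXO
ply 2: OXXXO/...XO is terminal -1 (O); from OX.XO/...XO depth 5

X winning at [OX.XO/...XO]: True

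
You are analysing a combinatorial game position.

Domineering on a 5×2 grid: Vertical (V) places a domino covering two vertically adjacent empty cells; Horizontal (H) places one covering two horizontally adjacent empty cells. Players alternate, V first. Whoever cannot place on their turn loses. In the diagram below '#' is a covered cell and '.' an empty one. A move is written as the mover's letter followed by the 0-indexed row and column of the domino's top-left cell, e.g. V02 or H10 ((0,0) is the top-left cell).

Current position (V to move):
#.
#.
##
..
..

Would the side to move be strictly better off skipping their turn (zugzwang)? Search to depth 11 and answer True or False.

zugzwang(#./#./##/../.., V) = False

p1 V@[#./#./##/../..]: V01[##/##/##/../..]-1 V30[#./#./##/#./#.]+1* V31[#./#./##/.#/.#]+1
p2 H@[#./#./##/#./#.] terminal -1; root [#./#./##/../..] d11
if V skipped the turn, H would face:
~ p1 H@[#./#./##/../..]: H30[#./#./##/##/..]+1* H40[#./#./##/../##]+1
~ p2 V@[#./#./##/##/..]: V01[##/##/##/##/..]-1*
~ p3 H@[##/##/##/##/..]: H40[##/##/##/##/##]+1*
~ p4 V@[##/##/##/##/##] terminal -1; root [#./#./##/../..] d11
compare (V): move=+1 vs pass=-1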